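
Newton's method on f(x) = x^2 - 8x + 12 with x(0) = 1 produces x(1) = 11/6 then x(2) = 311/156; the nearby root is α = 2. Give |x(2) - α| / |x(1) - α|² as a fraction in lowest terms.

x(1) - α = 11/6 - 2 = -1/6, so |x(1) - α| = 1/6.
x(2) - α = 311/156 - 2 = -1/156, so |x(2) - α| = 1/156.
|x(1) - α|² = 1/36.
Ratio = (1/156) / (1/36) = 3/13.

3/13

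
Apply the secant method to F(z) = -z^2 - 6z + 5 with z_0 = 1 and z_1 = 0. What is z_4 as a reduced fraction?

910/1227

F(1) = -2, F(0) = 5. z_2 = 0 - 5·(0 - 1)/(5 - (-2)) = 5/7.
F(0) = 5, F(5/7) = 10/49. z_3 = (5/7) - (10/49)·((5/7) - 0)/((10/49) - 5) = 35/47.
F(5/7) = 10/49, F(35/47) = -50/2209. z_4 = (35/47) - (-50/2209)·((35/47) - (5/7))/((-50/2209) - (10/49)) = 910/1227.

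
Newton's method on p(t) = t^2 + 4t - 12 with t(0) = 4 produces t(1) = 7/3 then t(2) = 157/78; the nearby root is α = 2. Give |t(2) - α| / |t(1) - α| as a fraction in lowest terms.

t(1) - α = 7/3 - 2 = 1/3, so |t(1) - α| = 1/3.
t(2) - α = 157/78 - 2 = 1/78, so |t(2) - α| = 1/78.
Ratio = (1/78) / (1/3) = 1/26.

1/26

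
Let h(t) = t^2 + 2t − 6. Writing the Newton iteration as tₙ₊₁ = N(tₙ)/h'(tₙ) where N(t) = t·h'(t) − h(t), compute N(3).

15

h'(t) = 2t + 2.
N(t) = t·h'(t) − h(t) = t·(2t + 2) − (t^2 + 2t − 6) = t^2 + 6.
N(3) = 15.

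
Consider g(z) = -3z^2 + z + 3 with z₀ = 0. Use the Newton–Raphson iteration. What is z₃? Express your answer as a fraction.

g'(z) = -6z + 1.
g(0) = 3, g'(0) = 1, so z₁ = 0 - 3/1 = -3.
g(-3) = -27, g'(-3) = 19, so z₂ = (-3) - (-27)/19 = -30/19.
g(-30/19) = -2187/361, g'(-30/19) = 199/19, so z₃ = (-30/19) - (-2187/361)/(199/19) = -3783/3781.

-3783/3781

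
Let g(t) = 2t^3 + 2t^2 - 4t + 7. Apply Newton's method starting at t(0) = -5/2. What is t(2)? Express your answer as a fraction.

g'(t) = 6t^2 + 4t - 4.
g(-5/2) = -7/4, g'(-5/2) = 47/2, so t(1) = (-5/2) - (-7/4)/(47/2) = -114/47.
g(-114/47) = -7399/103823, g'(-114/47) = 47708/2209, so t(2) = (-114/47) - (-7399/103823)/(47708/2209) = -5431313/2242276.

-5431313/2242276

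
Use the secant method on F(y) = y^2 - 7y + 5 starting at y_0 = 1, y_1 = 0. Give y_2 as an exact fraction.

F(1) = -1, F(0) = 5. y_2 = 0 - 5·(0 - 1)/(5 - (-1)) = 5/6.

5/6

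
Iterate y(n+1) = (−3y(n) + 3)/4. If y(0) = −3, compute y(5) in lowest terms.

y(1) = (−3·(−3) + 3)/4 = 3.
y(2) = (−3·3 + 3)/4 = −3/2.
y(3) = (−3·(−3/2) + 3)/4 = 15/8.
y(4) = (−3·(15/8) + 3)/4 = −21/32.
y(5) = (−3·(−21/32) + 3)/4 = 159/128.

159/128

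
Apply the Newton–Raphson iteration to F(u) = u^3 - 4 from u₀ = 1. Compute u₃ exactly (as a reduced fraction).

358/225

F'(u) = 3u^2.
F(1) = -3, F'(1) = 3, so u₁ = 1 - (-3)/3 = 2.
F(2) = 4, F'(2) = 12, so u₂ = 2 - 4/12 = 5/3.
F(5/3) = 17/27, F'(5/3) = 25/3, so u₃ = (5/3) - (17/27)/(25/3) = 358/225.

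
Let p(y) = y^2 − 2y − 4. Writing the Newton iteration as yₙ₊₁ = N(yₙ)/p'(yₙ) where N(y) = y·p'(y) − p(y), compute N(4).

p'(y) = 2y − 2.
N(y) = y·p'(y) − p(y) = y·(2y − 2) − (y^2 − 2y − 4) = y^2 + 4.
N(4) = 20.

20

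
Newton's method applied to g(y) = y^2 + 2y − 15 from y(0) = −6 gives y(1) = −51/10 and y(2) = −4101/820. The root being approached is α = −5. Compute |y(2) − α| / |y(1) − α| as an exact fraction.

1/82

y(1) − α = −51/10 − (−5) = −51/10 + 5 = −1/10, so |y(1) − α| = 1/10.
y(2) − α = −4101/820 − (−5) = −4101/820 + 5 = −1/820, so |y(2) − α| = 1/820.
Ratio = (1/820) / (1/10) = 1/82.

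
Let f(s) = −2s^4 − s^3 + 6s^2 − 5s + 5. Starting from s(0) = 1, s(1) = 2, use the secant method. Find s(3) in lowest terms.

f(1) = 3, f(2) = −21. s(2) = 2 − (−21)·(2 − 1)/((−21) − 3) = 9/8.
f(2) = −21, f(9/8) = 4795/2048. s(3) = (9/8) − (4795/2048)·((9/8) − 2)/((4795/2048) − (−21)) = 8282/6829.

8282/6829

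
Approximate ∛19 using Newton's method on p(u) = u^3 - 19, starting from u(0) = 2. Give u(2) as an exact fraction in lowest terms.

59291/22050

p'(u) = 3u^2.
p(2) = -11, p'(2) = 12, so u(1) = 2 - (-11)/12 = 35/12.
p(35/12) = 10043/1728, p'(35/12) = 1225/48, so u(2) = (35/12) - (10043/1728)/(1225/48) = 59291/22050.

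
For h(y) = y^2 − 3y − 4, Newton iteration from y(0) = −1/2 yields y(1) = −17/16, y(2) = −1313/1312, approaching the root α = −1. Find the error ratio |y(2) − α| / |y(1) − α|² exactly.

y(1) − α = −17/16 − (−1) = −17/16 + 1 = −1/16, so |y(1) − α| = 1/16.
y(2) − α = −1313/1312 − (−1) = −1313/1312 + 1 = −1/1312, so |y(2) − α| = 1/1312.
|y(1) − α|² = 1/256.
Ratio = (1/1312) / (1/256) = 8/41.

8/41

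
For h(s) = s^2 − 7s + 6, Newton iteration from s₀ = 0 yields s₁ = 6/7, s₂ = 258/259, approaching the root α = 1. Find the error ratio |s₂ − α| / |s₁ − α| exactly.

1/37

s₁ − α = 6/7 − 1 = −1/7, so |s₁ − α| = 1/7.
s₂ − α = 258/259 − 1 = −1/259, so |s₂ − α| = 1/259.
Ratio = (1/259) / (1/7) = 1/37.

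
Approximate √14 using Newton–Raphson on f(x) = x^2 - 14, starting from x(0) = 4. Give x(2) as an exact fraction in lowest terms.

449/120

f'(x) = 2x.
f(4) = 2, f'(4) = 8, so x(1) = 4 - 2/8 = 15/4.
f(15/4) = 1/16, f'(15/4) = 15/2, so x(2) = (15/4) - (1/16)/(15/2) = 449/120.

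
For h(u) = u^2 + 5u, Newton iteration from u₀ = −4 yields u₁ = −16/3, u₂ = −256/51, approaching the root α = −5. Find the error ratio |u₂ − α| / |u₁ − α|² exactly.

u₁ − α = −16/3 − (−5) = −16/3 + 5 = −1/3, so |u₁ − α| = 1/3.
u₂ − α = −256/51 − (−5) = −256/51 + 5 = −1/51, so |u₂ − α| = 1/51.
|u₁ − α|² = 1/9.
Ratio = (1/51) / (1/9) = 3/17.

3/17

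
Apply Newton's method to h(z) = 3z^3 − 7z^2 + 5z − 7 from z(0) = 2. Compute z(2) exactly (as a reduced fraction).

33569/16198

h'(z) = 9z^2 − 14z + 5.
h(2) = −1, h'(2) = 13, so z(1) = 2 − (−1)/13 = 27/13.
h(27/13) = 146/2197, h'(27/13) = 2492/169, so z(2) = (27/13) − (146/2197)/(2492/169) = 33569/16198.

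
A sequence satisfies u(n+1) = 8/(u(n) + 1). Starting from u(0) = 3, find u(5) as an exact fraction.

280/123

u(1) = 8/(3 + 1) = 2.
u(2) = 8/(2 + 1) = 8/3.
u(3) = 8/(8/3 + 1) = 24/11.
u(4) = 8/(24/11 + 1) = 88/35.
u(5) = 8/(88/35 + 1) = 280/123.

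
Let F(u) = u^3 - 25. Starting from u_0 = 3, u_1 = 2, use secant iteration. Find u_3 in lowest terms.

19255/6559

F(3) = 2, F(2) = -17. u_2 = 2 - (-17)·(2 - 3)/((-17) - 2) = 55/19.
F(2) = -17, F(55/19) = -5100/6859. u_3 = (55/19) - (-5100/6859)·((55/19) - 2)/((-5100/6859) - (-17)) = 19255/6559.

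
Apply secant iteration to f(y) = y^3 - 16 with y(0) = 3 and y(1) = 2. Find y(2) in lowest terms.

f(3) = 11, f(2) = -8. y(2) = 2 - (-8)·(2 - 3)/((-8) - 11) = 46/19.

46/19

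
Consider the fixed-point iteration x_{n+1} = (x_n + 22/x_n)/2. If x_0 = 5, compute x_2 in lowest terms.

4409/940

x_1 = (5 + 22/5)/2 = 47/10.
x_2 = (47/10 + 22/(47/10))/2 = 4409/940.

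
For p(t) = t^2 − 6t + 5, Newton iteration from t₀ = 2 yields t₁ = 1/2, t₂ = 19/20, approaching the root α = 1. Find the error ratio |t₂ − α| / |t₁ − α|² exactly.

t₁ − α = 1/2 − 1 = −1/2, so |t₁ − α| = 1/2.
t₂ − α = 19/20 − 1 = −1/20, so |t₂ − α| = 1/20.
|t₁ − α|² = 1/4.
Ratio = (1/20) / (1/4) = 1/5.

1/5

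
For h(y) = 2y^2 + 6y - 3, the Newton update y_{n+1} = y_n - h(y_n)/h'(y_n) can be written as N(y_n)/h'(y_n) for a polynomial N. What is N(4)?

h'(y) = 4y + 6.
N(y) = y·h'(y) - h(y) = y·(4y + 6) - (2y^2 + 6y - 3) = 2y^2 + 3.
N(4) = 35.

35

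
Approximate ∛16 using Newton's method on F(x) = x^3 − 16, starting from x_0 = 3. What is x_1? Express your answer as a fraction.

F'(x) = 3x^2.
F(3) = 11, F'(3) = 27, so x_1 = 3 − 11/27 = 70/27.

70/27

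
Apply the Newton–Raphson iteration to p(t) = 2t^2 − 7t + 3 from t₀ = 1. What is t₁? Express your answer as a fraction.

1/3

p'(t) = 4t − 7.
p(1) = −2, p'(1) = −3, so t₁ = 1 − (−2)/(−3) = 1/3.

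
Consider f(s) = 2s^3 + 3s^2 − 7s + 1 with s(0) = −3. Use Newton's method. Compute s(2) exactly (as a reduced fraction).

−1644873/585481

f'(s) = 6s^2 + 6s − 7.
f(−3) = −5, f'(−3) = 29, so s(1) = (−3) − (−5)/29 = −82/29.
f(−82/29) = −10625/24389, f'(−82/29) = 20189/841, so s(2) = (−82/29) − (−10625/24389)/(20189/841) = −1644873/585481.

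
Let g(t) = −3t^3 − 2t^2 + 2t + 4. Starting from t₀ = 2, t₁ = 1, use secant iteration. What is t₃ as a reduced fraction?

7778/7153

g(2) = −24, g(1) = 1. t₂ = 1 − 1·(1 − 2)/(1 − (−24)) = 26/25.
g(1) = 1, g(26/25) = 8472/15625. t₃ = (26/25) − (8472/15625)·((26/25) − 1)/((8472/15625) − 1) = 7778/7153.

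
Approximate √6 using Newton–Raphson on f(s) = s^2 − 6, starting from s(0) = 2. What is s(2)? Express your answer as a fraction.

f'(s) = 2s.
f(2) = −2, f'(2) = 4, so s(1) = 2 − (−2)/4 = 5/2.
f(5/2) = 1/4, f'(5/2) = 5, so s(2) = (5/2) − (1/4)/5 = 49/20.

49/20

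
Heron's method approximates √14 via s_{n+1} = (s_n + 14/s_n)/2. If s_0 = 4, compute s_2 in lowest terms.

449/120

s_1 = (4 + 14/4)/2 = 15/4.
s_2 = (15/4 + 14/(15/4))/2 = 449/120.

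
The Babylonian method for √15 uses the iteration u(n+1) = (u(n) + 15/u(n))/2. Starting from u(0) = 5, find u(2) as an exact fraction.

31/8

u(1) = (5 + 15/5)/2 = 4.
u(2) = (4 + 15/4)/2 = 31/8.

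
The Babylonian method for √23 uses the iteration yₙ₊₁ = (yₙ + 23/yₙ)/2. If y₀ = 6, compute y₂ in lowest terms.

y₁ = (6 + 23/6)/2 = 59/12.
y₂ = (59/12 + 23/(59/12))/2 = 6793/1416.

6793/1416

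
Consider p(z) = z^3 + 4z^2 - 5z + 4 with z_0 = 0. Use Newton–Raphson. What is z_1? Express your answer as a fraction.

p'(z) = 3z^2 + 8z - 5.
p(0) = 4, p'(0) = -5, so z_1 = 0 - 4/(-5) = 4/5.

4/5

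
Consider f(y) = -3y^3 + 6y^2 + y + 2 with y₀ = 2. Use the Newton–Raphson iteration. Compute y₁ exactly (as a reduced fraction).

f'(y) = -9y^2 + 12y + 1.
f(2) = 4, f'(2) = -11, so y₁ = 2 - 4/(-11) = 26/11.

26/11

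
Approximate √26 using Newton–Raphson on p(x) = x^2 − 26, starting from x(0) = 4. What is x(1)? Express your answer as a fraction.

p'(x) = 2x.
p(4) = −10, p'(4) = 8, so x(1) = 4 − (−10)/8 = 21/4.

21/4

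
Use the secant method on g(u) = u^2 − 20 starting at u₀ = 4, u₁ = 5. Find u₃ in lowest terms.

76/17

g(4) = −4, g(5) = 5. u₂ = 5 − 5·(5 − 4)/(5 − (−4)) = 40/9.
g(5) = 5, g(40/9) = −20/81. u₃ = (40/9) − (−20/81)·((40/9) − 5)/((−20/81) − 5) = 76/17.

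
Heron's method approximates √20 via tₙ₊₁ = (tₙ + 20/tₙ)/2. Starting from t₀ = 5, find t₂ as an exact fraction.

161/36

t₁ = (5 + 20/5)/2 = 9/2.
t₂ = (9/2 + 20/(9/2))/2 = 161/36.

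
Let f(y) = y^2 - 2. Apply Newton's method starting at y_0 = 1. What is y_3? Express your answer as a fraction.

577/408

f'(y) = 2y.
f(1) = -1, f'(1) = 2, so y_1 = 1 - (-1)/2 = 3/2.
f(3/2) = 1/4, f'(3/2) = 3, so y_2 = (3/2) - (1/4)/3 = 17/12.
f(17/12) = 1/144, f'(17/12) = 17/6, so y_3 = (17/12) - (1/144)/(17/6) = 577/408.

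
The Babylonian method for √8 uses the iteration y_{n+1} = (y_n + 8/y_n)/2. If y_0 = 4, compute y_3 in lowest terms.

577/204

y_1 = (4 + 8/4)/2 = 3.
y_2 = (3 + 8/3)/2 = 17/6.
y_3 = (17/6 + 8/(17/6))/2 = 577/204.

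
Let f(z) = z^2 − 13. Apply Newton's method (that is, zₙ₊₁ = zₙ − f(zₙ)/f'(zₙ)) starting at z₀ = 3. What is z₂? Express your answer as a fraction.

119/33

f'(z) = 2z.
f(3) = −4, f'(3) = 6, so z₁ = 3 − (−4)/6 = 11/3.
f(11/3) = 4/9, f'(11/3) = 22/3, so z₂ = (11/3) − (4/9)/(22/3) = 119/33.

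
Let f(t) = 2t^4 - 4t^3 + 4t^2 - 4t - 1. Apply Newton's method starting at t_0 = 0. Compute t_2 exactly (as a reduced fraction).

-179/880

f'(t) = 8t^3 - 12t^2 + 8t - 4.
f(0) = -1, f'(0) = -4, so t_1 = 0 - (-1)/(-4) = -1/4.
f(-1/4) = 41/128, f'(-1/4) = -55/8, so t_2 = (-1/4) - (41/128)/(-55/8) = -179/880.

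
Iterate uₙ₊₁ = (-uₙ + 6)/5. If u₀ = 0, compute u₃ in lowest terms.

u₁ = (-0 + 6)/5 = 6/5.
u₂ = (-(6/5) + 6)/5 = 24/25.
u₃ = (-(24/25) + 6)/5 = 126/125.

126/125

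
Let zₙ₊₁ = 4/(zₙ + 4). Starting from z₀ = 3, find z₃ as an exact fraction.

32/39

z₁ = 4/(3 + 4) = 4/7.
z₂ = 4/(4/7 + 4) = 7/8.
z₃ = 4/(7/8 + 4) = 32/39.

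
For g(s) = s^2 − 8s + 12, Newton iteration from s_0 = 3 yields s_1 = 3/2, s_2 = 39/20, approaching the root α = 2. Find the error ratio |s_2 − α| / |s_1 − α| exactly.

s_1 − α = 3/2 − 2 = −1/2, so |s_1 − α| = 1/2.
s_2 − α = 39/20 − 2 = −1/20, so |s_2 − α| = 1/20.
Ratio = (1/20) / (1/2) = 1/10.

1/10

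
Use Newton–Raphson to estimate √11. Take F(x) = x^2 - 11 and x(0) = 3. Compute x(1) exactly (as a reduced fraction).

10/3

F'(x) = 2x.
F(3) = -2, F'(3) = 6, so x(1) = 3 - (-2)/6 = 10/3.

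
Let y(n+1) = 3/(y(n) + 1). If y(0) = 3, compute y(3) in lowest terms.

21/19

y(1) = 3/(3 + 1) = 3/4.
y(2) = 3/(3/4 + 1) = 12/7.
y(3) = 3/(12/7 + 1) = 21/19.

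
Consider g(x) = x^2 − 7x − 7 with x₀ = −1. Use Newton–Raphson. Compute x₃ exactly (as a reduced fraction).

g'(x) = 2x − 7.
g(−1) = 1, g'(−1) = −9, so x₁ = (−1) − 1/(−9) = −8/9.
g(−8/9) = 1/81, g'(−8/9) = −79/9, so x₂ = (−8/9) − (1/81)/(−79/9) = −631/711.
g(−631/711) = 1/505521, g'(−631/711) = −6239/711, so x₃ = (−631/711) − (1/505521)/(−6239/711) = −3936808/4435929.

−3936808/4435929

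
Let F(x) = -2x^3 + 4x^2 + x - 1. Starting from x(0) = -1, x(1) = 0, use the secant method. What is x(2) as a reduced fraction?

F(-1) = 4, F(0) = -1. x(2) = 0 - (-1)·(0 - (-1))/((-1) - 4) = -1/5.

-1/5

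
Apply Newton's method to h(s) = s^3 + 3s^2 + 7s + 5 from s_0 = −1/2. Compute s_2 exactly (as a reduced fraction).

h'(s) = 3s^2 + 6s + 7.
h(−1/2) = 17/8, h'(−1/2) = 19/4, so s_1 = (−1/2) − (17/8)/(19/4) = −18/19.
h(−18/19) = 1445/6859, h'(−18/19) = 1447/361, so s_2 = (−18/19) − (1445/6859)/(1447/361) = −27491/27493.

−27491/27493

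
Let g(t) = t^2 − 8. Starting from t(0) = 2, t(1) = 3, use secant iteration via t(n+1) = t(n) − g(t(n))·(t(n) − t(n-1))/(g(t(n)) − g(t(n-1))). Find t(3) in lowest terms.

g(2) = −4, g(3) = 1. t(2) = 3 − 1·(3 − 2)/(1 − (−4)) = 14/5.
g(3) = 1, g(14/5) = −4/25. t(3) = (14/5) − (−4/25)·((14/5) − 3)/((−4/25) − 1) = 82/29.

82/29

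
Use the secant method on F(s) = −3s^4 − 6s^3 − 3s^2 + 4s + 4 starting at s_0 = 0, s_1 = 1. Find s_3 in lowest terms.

F(0) = 4, F(1) = −4. s_2 = 1 − (−4)·(1 − 0)/((−4) − 4) = 1/2.
F(1) = −4, F(1/2) = 69/16. s_3 = (1/2) − (69/16)·((1/2) − 1)/((69/16) − (−4)) = 101/133.

101/133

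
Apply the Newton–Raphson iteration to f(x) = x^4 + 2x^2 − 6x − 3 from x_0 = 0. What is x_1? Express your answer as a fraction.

f'(x) = 4x^3 + 4x − 6.
f(0) = −3, f'(0) = −6, so x_1 = 0 − (−3)/(−6) = −1/2.

−1/2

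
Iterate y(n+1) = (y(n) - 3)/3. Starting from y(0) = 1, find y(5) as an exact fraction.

-362/243

y(1) = (1 - 3)/3 = -2/3.
y(2) = ((-2/3) - 3)/3 = -11/9.
y(3) = ((-11/9) - 3)/3 = -38/27.
y(4) = ((-38/27) - 3)/3 = -119/81.
y(5) = ((-119/81) - 3)/3 = -362/243.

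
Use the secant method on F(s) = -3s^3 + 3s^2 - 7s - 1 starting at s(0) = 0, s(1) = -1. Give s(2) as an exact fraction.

-1/13

F(0) = -1, F(-1) = 12. s(2) = (-1) - 12·((-1) - 0)/(12 - (-1)) = -1/13.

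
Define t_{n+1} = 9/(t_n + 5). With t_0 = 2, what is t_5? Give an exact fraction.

16299/11602

t_1 = 9/(2 + 5) = 9/7.
t_2 = 9/(9/7 + 5) = 63/44.
t_3 = 9/(63/44 + 5) = 396/283.
t_4 = 9/(396/283 + 5) = 2547/1811.
t_5 = 9/(2547/1811 + 5) = 16299/11602.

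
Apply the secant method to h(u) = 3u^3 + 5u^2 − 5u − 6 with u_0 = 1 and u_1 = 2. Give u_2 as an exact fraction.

34/31

h(1) = −3, h(2) = 28. u_2 = 2 − 28·(2 − 1)/(28 − (−3)) = 34/31.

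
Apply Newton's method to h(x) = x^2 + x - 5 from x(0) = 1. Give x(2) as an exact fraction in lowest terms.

9/5

h'(x) = 2x + 1.
h(1) = -3, h'(1) = 3, so x(1) = 1 - (-3)/3 = 2.
h(2) = 1, h'(2) = 5, so x(2) = 2 - 1/5 = 9/5.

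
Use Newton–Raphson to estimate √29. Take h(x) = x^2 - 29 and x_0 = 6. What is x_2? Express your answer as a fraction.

h'(x) = 2x.
h(6) = 7, h'(6) = 12, so x_1 = 6 - 7/12 = 65/12.
h(65/12) = 49/144, h'(65/12) = 65/6, so x_2 = (65/12) - (49/144)/(65/6) = 8401/1560.

8401/1560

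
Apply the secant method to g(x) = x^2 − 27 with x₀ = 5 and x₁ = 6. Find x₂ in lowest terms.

g(5) = −2, g(6) = 9. x₂ = 6 − 9·(6 − 5)/(9 − (−2)) = 57/11.

57/11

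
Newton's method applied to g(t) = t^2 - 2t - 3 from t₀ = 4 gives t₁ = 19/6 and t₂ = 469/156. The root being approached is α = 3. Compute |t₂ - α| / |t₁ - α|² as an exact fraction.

t₁ - α = 19/6 - 3 = 1/6, so |t₁ - α| = 1/6.
t₂ - α = 469/156 - 3 = 1/156, so |t₂ - α| = 1/156.
|t₁ - α|² = 1/36.
Ratio = (1/156) / (1/36) = 3/13.

3/13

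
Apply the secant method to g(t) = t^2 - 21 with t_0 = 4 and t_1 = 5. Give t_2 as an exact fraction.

g(4) = -5, g(5) = 4. t_2 = 5 - 4·(5 - 4)/(4 - (-5)) = 41/9.

41/9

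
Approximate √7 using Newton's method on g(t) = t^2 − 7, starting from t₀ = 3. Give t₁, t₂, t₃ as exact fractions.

g'(t) = 2t.
g(3) = 2, g'(3) = 6, so t₁ = 3 − 2/6 = 8/3.
g(8/3) = 1/9, g'(8/3) = 16/3, so t₂ = (8/3) − (1/9)/(16/3) = 127/48.
g(127/48) = 1/2304, g'(127/48) = 127/24, so t₃ = (127/48) − (1/2304)/(127/24) = 32257/12192.

t₁ = 8/3, t₂ = 127/48, t₃ = 32257/12192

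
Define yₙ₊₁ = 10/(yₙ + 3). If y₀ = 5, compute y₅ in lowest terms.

4430/2239

y₁ = 10/(5 + 3) = 5/4.
y₂ = 10/(5/4 + 3) = 40/17.
y₃ = 10/(40/17 + 3) = 170/91.
y₄ = 10/(170/91 + 3) = 910/443.
y₅ = 10/(910/443 + 3) = 4430/2239.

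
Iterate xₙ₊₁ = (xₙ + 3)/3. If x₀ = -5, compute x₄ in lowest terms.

x₁ = ((-5) + 3)/3 = -2/3.
x₂ = ((-2/3) + 3)/3 = 7/9.
x₃ = ((7/9) + 3)/3 = 34/27.
x₄ = ((34/27) + 3)/3 = 115/81.

115/81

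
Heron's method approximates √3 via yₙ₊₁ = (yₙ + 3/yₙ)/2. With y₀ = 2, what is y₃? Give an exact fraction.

18817/10864

y₁ = (2 + 3/2)/2 = 7/4.
y₂ = (7/4 + 3/(7/4))/2 = 97/56.
y₃ = (97/56 + 3/(97/56))/2 = 18817/10864.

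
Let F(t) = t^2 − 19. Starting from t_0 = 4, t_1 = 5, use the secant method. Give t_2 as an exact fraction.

13/3

F(4) = −3, F(5) = 6. t_2 = 5 − 6·(5 − 4)/(6 − (−3)) = 13/3.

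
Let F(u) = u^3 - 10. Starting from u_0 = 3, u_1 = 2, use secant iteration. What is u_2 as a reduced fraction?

40/19

F(3) = 17, F(2) = -2. u_2 = 2 - (-2)·(2 - 3)/((-2) - 17) = 40/19.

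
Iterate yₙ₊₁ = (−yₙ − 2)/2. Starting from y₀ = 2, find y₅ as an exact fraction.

−3/4

y₁ = (−2 − 2)/2 = −2.
y₂ = (−(−2) − 2)/2 = 0.
y₃ = (−0 − 2)/2 = −1.
y₄ = (−(−1) − 2)/2 = −1/2.
y₅ = (−(−1/2) − 2)/2 = −3/4.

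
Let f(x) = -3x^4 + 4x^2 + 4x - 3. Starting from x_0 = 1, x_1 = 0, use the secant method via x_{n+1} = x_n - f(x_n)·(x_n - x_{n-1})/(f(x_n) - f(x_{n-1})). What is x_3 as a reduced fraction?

f(1) = 2, f(0) = -3. x_2 = 0 - (-3)·(0 - 1)/((-3) - 2) = 3/5.
f(0) = -3, f(3/5) = 282/625. x_3 = (3/5) - (282/625)·((3/5) - 0)/((282/625) - (-3)) = 375/719.

375/719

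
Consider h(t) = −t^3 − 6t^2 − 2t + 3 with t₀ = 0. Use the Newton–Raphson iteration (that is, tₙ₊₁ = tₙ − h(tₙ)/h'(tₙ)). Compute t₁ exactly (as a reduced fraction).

3/2

h'(t) = −3t^2 − 12t − 2.
h(0) = 3, h'(0) = −2, so t₁ = 0 − 3/(−2) = 3/2.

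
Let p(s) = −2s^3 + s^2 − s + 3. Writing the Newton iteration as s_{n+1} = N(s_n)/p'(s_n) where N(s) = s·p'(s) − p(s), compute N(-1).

p'(s) = −6s^2 + 2s − 1.
N(s) = s·p'(s) − p(s) = s·(−6s^2 + 2s − 1) − (−2s^3 + s^2 − s + 3) = −4s^3 + s^2 − 3.
N(-1) = 2.

2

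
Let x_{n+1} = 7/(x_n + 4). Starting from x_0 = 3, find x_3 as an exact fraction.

35/27

x_1 = 7/(3 + 4) = 1.
x_2 = 7/(1 + 4) = 7/5.
x_3 = 7/(7/5 + 4) = 35/27.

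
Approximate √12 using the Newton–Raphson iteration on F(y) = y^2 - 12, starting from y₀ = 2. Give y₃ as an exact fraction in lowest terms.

F'(y) = 2y.
F(2) = -8, F'(2) = 4, so y₁ = 2 - (-8)/4 = 4.
F(4) = 4, F'(4) = 8, so y₂ = 4 - 4/8 = 7/2.
F(7/2) = 1/4, F'(7/2) = 7, so y₃ = (7/2) - (1/4)/7 = 97/28.

97/28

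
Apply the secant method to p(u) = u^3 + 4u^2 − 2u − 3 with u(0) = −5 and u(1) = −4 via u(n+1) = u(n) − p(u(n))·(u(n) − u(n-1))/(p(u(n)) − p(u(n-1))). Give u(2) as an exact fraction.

p(−5) = −18, p(−4) = 5. u(2) = (−4) − 5·((−4) − (−5))/(5 − (−18)) = −97/23.

−97/23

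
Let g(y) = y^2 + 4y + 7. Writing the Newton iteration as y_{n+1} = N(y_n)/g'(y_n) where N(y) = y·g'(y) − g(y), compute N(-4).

9

g'(y) = 2y + 4.
N(y) = y·g'(y) − g(y) = y·(2y + 4) − (y^2 + 4y + 7) = y^2 − 7.
N(-4) = 9.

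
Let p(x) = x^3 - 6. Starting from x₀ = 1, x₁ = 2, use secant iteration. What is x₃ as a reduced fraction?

459/254

p(1) = -5, p(2) = 2. x₂ = 2 - 2·(2 - 1)/(2 - (-5)) = 12/7.
p(2) = 2, p(12/7) = -330/343. x₃ = (12/7) - (-330/343)·((12/7) - 2)/((-330/343) - 2) = 459/254.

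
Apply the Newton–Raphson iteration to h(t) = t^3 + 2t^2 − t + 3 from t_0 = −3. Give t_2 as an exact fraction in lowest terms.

−42141/15281

h'(t) = 3t^2 + 4t − 1.
h(−3) = −3, h'(−3) = 14, so t_1 = (−3) − (−3)/14 = −39/14.
h(−39/14) = −855/2744, h'(−39/14) = 2183/196, so t_2 = (−39/14) − (−855/2744)/(2183/196) = −42141/15281.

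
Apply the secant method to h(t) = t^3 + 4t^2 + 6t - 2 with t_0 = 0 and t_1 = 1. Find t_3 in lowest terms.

h(0) = -2, h(1) = 9. t_2 = 1 - 9·(1 - 0)/(9 - (-2)) = 2/11.
h(1) = 9, h(2/11) = -1026/1331. t_3 = (2/11) - (-1026/1331)·((2/11) - 1)/((-1026/1331) - 9) = 356/1445.

356/1445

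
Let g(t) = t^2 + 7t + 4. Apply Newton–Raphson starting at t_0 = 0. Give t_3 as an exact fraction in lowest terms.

g'(t) = 2t + 7.
g(0) = 4, g'(0) = 7, so t_1 = 0 − 4/7 = −4/7.
g(−4/7) = 16/49, g'(−4/7) = 41/7, so t_2 = (−4/7) − (16/49)/(41/7) = −180/287.
g(−180/287) = 256/82369, g'(−180/287) = 1649/287, so t_3 = (−180/287) − (256/82369)/(1649/287) = −297076/473263.

−297076/473263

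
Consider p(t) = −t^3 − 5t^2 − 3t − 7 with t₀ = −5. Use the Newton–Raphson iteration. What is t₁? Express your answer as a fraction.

p'(t) = −3t^2 − 10t − 3.
p(−5) = 8, p'(−5) = −28, so t₁ = (−5) − 8/(−28) = −33/7.

−33/7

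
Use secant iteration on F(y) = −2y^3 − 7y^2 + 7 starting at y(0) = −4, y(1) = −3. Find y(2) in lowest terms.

−77/25

F(−4) = 23, F(−3) = −2. y(2) = (−3) − (−2)·((−3) − (−4))/((−2) − 23) = −77/25.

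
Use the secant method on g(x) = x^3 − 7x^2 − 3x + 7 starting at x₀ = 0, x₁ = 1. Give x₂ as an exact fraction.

7/9

g(0) = 7, g(1) = −2. x₂ = 1 − (−2)·(1 − 0)/((−2) − 7) = 7/9.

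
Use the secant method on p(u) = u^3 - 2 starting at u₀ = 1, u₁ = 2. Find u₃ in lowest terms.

75/62

p(1) = -1, p(2) = 6. u₂ = 2 - 6·(2 - 1)/(6 - (-1)) = 8/7.
p(2) = 6, p(8/7) = -174/343. u₃ = (8/7) - (-174/343)·((8/7) - 2)/((-174/343) - 6) = 75/62.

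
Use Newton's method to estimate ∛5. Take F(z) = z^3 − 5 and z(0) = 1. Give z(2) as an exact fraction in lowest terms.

F'(z) = 3z^2.
F(1) = −4, F'(1) = 3, so z(1) = 1 − (−4)/3 = 7/3.
F(7/3) = 208/27, F'(7/3) = 49/3, so z(2) = (7/3) − (208/27)/(49/3) = 821/441.

821/441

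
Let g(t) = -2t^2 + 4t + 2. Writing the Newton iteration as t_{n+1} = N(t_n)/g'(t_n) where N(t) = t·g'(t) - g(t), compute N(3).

g'(t) = -4t + 4.
N(t) = t·g'(t) - g(t) = t·(-4t + 4) - (-2t^2 + 4t + 2) = -2t^2 - 2.
N(3) = -20.

-20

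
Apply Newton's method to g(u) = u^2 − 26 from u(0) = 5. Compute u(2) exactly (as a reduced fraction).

5201/1020

g'(u) = 2u.
g(5) = −1, g'(5) = 10, so u(1) = 5 − (−1)/10 = 51/10.
g(51/10) = 1/100, g'(51/10) = 51/5, so u(2) = (51/10) − (1/100)/(51/5) = 5201/1020.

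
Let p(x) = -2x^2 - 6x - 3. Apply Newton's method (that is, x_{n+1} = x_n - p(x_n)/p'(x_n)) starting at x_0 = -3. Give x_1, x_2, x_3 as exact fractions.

p'(x) = -4x - 6.
p(-3) = -3, p'(-3) = 6, so x_1 = (-3) - (-3)/6 = -5/2.
p(-5/2) = -1/2, p'(-5/2) = 4, so x_2 = (-5/2) - (-1/2)/4 = -19/8.
p(-19/8) = -1/32, p'(-19/8) = 7/2, so x_3 = (-19/8) - (-1/32)/(7/2) = -265/112.

x_1 = -5/2, x_2 = -19/8, x_3 = -265/112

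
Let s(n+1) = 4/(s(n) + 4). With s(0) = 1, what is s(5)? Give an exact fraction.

140/169

s(1) = 4/(1 + 4) = 4/5.
s(2) = 4/(4/5 + 4) = 5/6.
s(3) = 4/(5/6 + 4) = 24/29.
s(4) = 4/(24/29 + 4) = 29/35.
s(5) = 4/(29/35 + 4) = 140/169.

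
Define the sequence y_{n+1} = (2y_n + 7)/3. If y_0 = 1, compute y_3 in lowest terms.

47/9

y_1 = (2·1 + 7)/3 = 3.
y_2 = (2·3 + 7)/3 = 13/3.
y_3 = (2·(13/3) + 7)/3 = 47/9.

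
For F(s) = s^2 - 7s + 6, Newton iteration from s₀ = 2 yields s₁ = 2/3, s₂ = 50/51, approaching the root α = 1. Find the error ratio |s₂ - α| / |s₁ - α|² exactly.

s₁ - α = 2/3 - 1 = -1/3, so |s₁ - α| = 1/3.
s₂ - α = 50/51 - 1 = -1/51, so |s₂ - α| = 1/51.
|s₁ - α|² = 1/9.
Ratio = (1/51) / (1/9) = 3/17.

3/17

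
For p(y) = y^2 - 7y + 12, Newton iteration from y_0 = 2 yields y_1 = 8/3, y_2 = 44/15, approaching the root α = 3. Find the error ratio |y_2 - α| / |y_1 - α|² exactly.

3/5

y_1 - α = 8/3 - 3 = -1/3, so |y_1 - α| = 1/3.
y_2 - α = 44/15 - 3 = -1/15, so |y_2 - α| = 1/15.
|y_1 - α|² = 1/9.
Ratio = (1/15) / (1/9) = 3/5.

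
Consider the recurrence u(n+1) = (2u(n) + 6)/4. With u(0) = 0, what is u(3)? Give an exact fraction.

u(1) = (2·0 + 6)/4 = 3/2.
u(2) = (2·(3/2) + 6)/4 = 9/4.
u(3) = (2·(9/4) + 6)/4 = 21/8.

21/8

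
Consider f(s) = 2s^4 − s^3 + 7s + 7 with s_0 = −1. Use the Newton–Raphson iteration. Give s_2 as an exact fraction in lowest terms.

−889/856

f'(s) = 8s^3 − 3s^2 + 7.
f(−1) = 3, f'(−1) = −4, so s_1 = (−1) − 3/(−4) = −1/4.
f(−1/4) = 675/128, f'(−1/4) = 107/16, so s_2 = (−1/4) − (675/128)/(107/16) = −889/856.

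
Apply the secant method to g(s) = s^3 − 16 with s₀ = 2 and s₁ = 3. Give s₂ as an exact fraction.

46/19

g(2) = −8, g(3) = 11. s₂ = 3 − 11·(3 − 2)/(11 − (−8)) = 46/19.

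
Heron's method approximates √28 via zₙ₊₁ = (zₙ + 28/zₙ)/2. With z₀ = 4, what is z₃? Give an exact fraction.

z₁ = (4 + 28/4)/2 = 11/2.
z₂ = (11/2 + 28/(11/2))/2 = 233/44.
z₃ = (233/44 + 28/(233/44))/2 = 108497/20504.

108497/20504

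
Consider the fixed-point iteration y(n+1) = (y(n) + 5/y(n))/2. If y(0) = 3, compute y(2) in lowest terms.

y(1) = (3 + 5/3)/2 = 7/3.
y(2) = (7/3 + 5/(7/3))/2 = 47/21.

47/21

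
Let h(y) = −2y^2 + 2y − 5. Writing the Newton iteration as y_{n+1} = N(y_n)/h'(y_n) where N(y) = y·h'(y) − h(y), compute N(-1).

h'(y) = −4y + 2.
N(y) = y·h'(y) − h(y) = y·(−4y + 2) − (−2y^2 + 2y − 5) = −2y^2 + 5.
N(-1) = 3.

3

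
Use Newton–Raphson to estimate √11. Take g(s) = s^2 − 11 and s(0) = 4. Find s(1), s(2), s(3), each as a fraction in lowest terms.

s(1) = 27/8, s(2) = 1433/432, s(3) = 4106353/1238112

g'(s) = 2s.
g(4) = 5, g'(4) = 8, so s(1) = 4 − 5/8 = 27/8.
g(27/8) = 25/64, g'(27/8) = 27/4, so s(2) = (27/8) − (25/64)/(27/4) = 1433/432.
g(1433/432) = 625/186624, g'(1433/432) = 1433/216, so s(3) = (1433/432) − (625/186624)/(1433/216) = 4106353/1238112.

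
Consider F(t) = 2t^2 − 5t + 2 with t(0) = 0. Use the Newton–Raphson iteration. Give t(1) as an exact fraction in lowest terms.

2/5

F'(t) = 4t − 5.
F(0) = 2, F'(0) = −5, so t(1) = 0 − 2/(−5) = 2/5.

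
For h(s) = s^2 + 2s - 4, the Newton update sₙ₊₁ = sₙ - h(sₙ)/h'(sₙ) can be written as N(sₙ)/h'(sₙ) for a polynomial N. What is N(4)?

20

h'(s) = 2s + 2.
N(s) = s·h'(s) - h(s) = s·(2s + 2) - (s^2 + 2s - 4) = s^2 + 4.
N(4) = 20.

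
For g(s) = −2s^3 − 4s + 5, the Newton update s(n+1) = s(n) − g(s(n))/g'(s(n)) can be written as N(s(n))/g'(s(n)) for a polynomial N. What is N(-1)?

g'(s) = −6s^2 − 4.
N(s) = s·g'(s) − g(s) = s·(−6s^2 − 4) − (−2s^3 − 4s + 5) = −4s^3 − 5.
N(-1) = −1.

−1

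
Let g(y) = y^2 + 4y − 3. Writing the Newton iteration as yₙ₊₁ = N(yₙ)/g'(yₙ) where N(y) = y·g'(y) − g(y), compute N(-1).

g'(y) = 2y + 4.
N(y) = y·g'(y) − g(y) = y·(2y + 4) − (y^2 + 4y − 3) = y^2 + 3.
N(-1) = 4.

4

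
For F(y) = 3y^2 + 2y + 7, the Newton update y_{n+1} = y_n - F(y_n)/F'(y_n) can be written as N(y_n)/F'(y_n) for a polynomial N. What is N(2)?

5

F'(y) = 6y + 2.
N(y) = y·F'(y) - F(y) = y·(6y + 2) - (3y^2 + 2y + 7) = 3y^2 - 7.
N(2) = 5.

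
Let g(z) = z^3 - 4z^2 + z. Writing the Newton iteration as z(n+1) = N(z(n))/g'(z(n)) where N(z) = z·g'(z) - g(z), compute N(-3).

g'(z) = 3z^2 - 8z + 1.
N(z) = z·g'(z) - g(z) = z·(3z^2 - 8z + 1) - (z^3 - 4z^2 + z) = 2z^3 - 4z^2.
N(-3) = -90.

-90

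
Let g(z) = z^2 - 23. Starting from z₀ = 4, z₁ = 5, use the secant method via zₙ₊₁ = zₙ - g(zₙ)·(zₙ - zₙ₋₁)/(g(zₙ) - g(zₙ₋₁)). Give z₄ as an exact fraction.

18181/3791

g(4) = -7, g(5) = 2. z₂ = 5 - 2·(5 - 4)/(2 - (-7)) = 43/9.
g(5) = 2, g(43/9) = -14/81. z₃ = (43/9) - (-14/81)·((43/9) - 5)/((-14/81) - 2) = 211/44.
g(43/9) = -14/81, g(211/44) = -7/1936. z₄ = (211/44) - (-7/1936)·((211/44) - (43/9))/((-7/1936) - (-14/81)) = 18181/3791.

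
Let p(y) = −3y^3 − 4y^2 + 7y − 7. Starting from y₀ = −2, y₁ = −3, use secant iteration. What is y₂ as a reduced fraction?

p(−2) = −13, p(−3) = 17. y₂ = (−3) − 17·((−3) − (−2))/(17 − (−13)) = −73/30.

−73/30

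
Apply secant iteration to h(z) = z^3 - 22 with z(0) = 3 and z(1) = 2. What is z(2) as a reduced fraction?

h(3) = 5, h(2) = -14. z(2) = 2 - (-14)·(2 - 3)/((-14) - 5) = 52/19.

52/19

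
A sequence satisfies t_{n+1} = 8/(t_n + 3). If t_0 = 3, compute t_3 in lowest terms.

t_1 = 8/(3 + 3) = 4/3.
t_2 = 8/(4/3 + 3) = 24/13.
t_3 = 8/(24/13 + 3) = 104/63.

104/63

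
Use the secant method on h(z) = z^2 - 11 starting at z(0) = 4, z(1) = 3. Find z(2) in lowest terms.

h(4) = 5, h(3) = -2. z(2) = 3 - (-2)·(3 - 4)/((-2) - 5) = 23/7.

23/7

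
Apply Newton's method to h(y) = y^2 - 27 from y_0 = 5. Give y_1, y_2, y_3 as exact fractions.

y_1 = 26/5, y_2 = 1351/260, y_3 = 3650401/702520

h'(y) = 2y.
h(5) = -2, h'(5) = 10, so y_1 = 5 - (-2)/10 = 26/5.
h(26/5) = 1/25, h'(26/5) = 52/5, so y_2 = (26/5) - (1/25)/(52/5) = 1351/260.
h(1351/260) = 1/67600, h'(1351/260) = 1351/130, so y_3 = (1351/260) - (1/67600)/(1351/130) = 3650401/702520.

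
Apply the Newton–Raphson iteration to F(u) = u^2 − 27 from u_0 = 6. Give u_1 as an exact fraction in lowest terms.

F'(u) = 2u.
F(6) = 9, F'(6) = 12, so u_1 = 6 − 9/12 = 21/4.

21/4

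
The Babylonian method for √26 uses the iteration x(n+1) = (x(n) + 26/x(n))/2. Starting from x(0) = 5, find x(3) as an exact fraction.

54100801/10610040

x(1) = (5 + 26/5)/2 = 51/10.
x(2) = (51/10 + 26/(51/10))/2 = 5201/1020.
x(3) = (5201/1020 + 26/(5201/1020))/2 = 54100801/10610040.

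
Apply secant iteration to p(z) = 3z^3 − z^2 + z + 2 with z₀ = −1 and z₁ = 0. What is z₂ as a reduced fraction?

p(−1) = −3, p(0) = 2. z₂ = 0 − 2·(0 − (−1))/(2 − (−3)) = −2/5.

−2/5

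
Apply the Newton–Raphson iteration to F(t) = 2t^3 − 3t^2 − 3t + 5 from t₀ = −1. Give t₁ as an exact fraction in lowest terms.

−4/3

F'(t) = 6t^2 − 6t − 3.
F(−1) = 3, F'(−1) = 9, so t₁ = (−1) − 3/9 = −4/3.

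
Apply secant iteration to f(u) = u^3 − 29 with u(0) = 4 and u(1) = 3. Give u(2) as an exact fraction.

f(4) = 35, f(3) = −2. u(2) = 3 − (−2)·(3 − 4)/((−2) − 35) = 113/37.

113/37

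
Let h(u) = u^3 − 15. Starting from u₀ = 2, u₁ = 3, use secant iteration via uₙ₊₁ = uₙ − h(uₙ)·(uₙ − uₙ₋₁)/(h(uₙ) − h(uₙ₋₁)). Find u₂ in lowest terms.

45/19

h(2) = −7, h(3) = 12. u₂ = 3 − 12·(3 − 2)/(12 − (−7)) = 45/19.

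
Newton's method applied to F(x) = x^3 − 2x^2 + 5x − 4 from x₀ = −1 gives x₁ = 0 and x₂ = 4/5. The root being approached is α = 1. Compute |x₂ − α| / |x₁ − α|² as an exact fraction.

1/5

x₁ − α = 0 − 1 = −1, so |x₁ − α| = 1.
x₂ − α = 4/5 − 1 = −1/5, so |x₂ − α| = 1/5.
|x₁ − α|² = 1.
Ratio = (1/5) / 1 = 1/5.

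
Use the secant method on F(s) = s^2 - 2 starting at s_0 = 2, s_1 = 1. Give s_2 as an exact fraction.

F(2) = 2, F(1) = -1. s_2 = 1 - (-1)·(1 - 2)/((-1) - 2) = 4/3.

4/3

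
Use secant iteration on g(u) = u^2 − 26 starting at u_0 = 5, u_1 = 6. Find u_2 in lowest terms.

56/11

g(5) = −1, g(6) = 10. u_2 = 6 − 10·(6 − 5)/(10 − (−1)) = 56/11.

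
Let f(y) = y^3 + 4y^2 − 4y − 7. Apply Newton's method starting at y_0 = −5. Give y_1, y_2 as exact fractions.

f'(y) = 3y^2 + 8y − 4.
f(−5) = −12, f'(−5) = 31, so y_1 = (−5) − (−12)/31 = −143/31.
f(−143/31) = −47376/29791, f'(−143/31) = 22039/961, so y_2 = (−143/31) − (−47376/29791)/(22039/961) = −3104201/683209.

y_1 = −143/31, y_2 = −3104201/683209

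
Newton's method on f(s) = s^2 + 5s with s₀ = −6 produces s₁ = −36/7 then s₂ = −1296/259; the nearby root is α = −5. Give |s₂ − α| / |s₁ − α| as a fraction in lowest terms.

1/37

s₁ − α = −36/7 − (−5) = −36/7 + 5 = −1/7, so |s₁ − α| = 1/7.
s₂ − α = −1296/259 − (−5) = −1296/259 + 5 = −1/259, so |s₂ − α| = 1/259.
Ratio = (1/259) / (1/7) = 1/37.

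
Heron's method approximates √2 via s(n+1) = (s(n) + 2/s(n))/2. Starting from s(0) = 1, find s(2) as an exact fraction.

s(1) = (1 + 2/1)/2 = 3/2.
s(2) = (3/2 + 2/(3/2))/2 = 17/12.

17/12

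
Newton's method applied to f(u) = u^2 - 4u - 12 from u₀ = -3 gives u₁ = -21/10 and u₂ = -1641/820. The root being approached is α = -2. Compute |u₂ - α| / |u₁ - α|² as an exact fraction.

u₁ - α = -21/10 - (-2) = -21/10 + 2 = -1/10, so |u₁ - α| = 1/10.
u₂ - α = -1641/820 - (-2) = -1641/820 + 2 = -1/820, so |u₂ - α| = 1/820.
|u₁ - α|² = 1/100.
Ratio = (1/820) / (1/100) = 5/41.

5/41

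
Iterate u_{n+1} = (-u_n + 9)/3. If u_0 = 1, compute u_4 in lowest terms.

181/81

u_1 = (-1 + 9)/3 = 8/3.
u_2 = (-(8/3) + 9)/3 = 19/9.
u_3 = (-(19/9) + 9)/3 = 62/27.
u_4 = (-(62/27) + 9)/3 = 181/81.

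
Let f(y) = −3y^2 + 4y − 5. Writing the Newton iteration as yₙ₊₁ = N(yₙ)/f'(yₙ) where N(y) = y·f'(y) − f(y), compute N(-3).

−22

f'(y) = −6y + 4.
N(y) = y·f'(y) − f(y) = y·(−6y + 4) − (−3y^2 + 4y − 5) = −3y^2 + 5.
N(-3) = −22.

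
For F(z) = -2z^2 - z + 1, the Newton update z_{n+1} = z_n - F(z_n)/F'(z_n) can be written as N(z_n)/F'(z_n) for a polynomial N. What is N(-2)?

-9

F'(z) = -4z - 1.
N(z) = z·F'(z) - F(z) = z·(-4z - 1) - (-2z^2 - z + 1) = -2z^2 - 1.
N(-2) = -9.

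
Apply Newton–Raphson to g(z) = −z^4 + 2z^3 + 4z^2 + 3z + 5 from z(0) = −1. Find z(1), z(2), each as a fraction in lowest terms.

z(1) = −8/5, z(2) = −1481/1055

g'(z) = −4z^3 + 6z^2 + 8z + 3.
g(−1) = 3, g'(−1) = 5, so z(1) = (−1) − 3/5 = −8/5.
g(−8/5) = −2691/625, g'(−8/5) = 2743/125, so z(2) = (−8/5) − (−2691/625)/(2743/125) = −1481/1055.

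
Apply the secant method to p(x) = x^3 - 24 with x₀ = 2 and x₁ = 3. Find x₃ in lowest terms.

8882/3081

p(2) = -16, p(3) = 3. x₂ = 3 - 3·(3 - 2)/(3 - (-16)) = 54/19.
p(3) = 3, p(54/19) = -7152/6859. x₃ = (54/19) - (-7152/6859)·((54/19) - 3)/((-7152/6859) - 3) = 8882/3081.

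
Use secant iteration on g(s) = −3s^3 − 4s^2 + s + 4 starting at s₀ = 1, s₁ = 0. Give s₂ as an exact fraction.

g(1) = −2, g(0) = 4. s₂ = 0 − 4·(0 − 1)/(4 − (−2)) = 2/3.

2/3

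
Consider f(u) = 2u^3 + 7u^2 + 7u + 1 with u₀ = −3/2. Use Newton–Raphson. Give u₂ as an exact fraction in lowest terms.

f'(u) = 6u^2 + 14u + 7.
f(−3/2) = −1/2, f'(−3/2) = −1/2, so u₁ = (−3/2) − (−1/2)/(−1/2) = −5/2.
f(−5/2) = −4, f'(−5/2) = 19/2, so u₂ = (−5/2) − (−4)/(19/2) = −79/38.

−79/38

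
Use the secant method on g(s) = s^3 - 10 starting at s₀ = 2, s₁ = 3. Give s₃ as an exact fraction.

15250/7129

g(2) = -2, g(3) = 17. s₂ = 3 - 17·(3 - 2)/(17 - (-2)) = 40/19.
g(3) = 17, g(40/19) = -4590/6859. s₃ = (40/19) - (-4590/6859)·((40/19) - 3)/((-4590/6859) - 17) = 15250/7129.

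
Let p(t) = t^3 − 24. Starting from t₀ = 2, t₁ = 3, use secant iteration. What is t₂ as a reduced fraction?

54/19

p(2) = −16, p(3) = 3. t₂ = 3 − 3·(3 − 2)/(3 − (−16)) = 54/19.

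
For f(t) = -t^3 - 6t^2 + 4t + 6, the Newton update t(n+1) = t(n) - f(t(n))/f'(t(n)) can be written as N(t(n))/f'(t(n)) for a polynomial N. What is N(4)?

f'(t) = -3t^2 - 12t + 4.
N(t) = t·f'(t) - f(t) = t·(-3t^2 - 12t + 4) - (-t^3 - 6t^2 + 4t + 6) = -2t^3 - 6t^2 - 6.
N(4) = -230.

-230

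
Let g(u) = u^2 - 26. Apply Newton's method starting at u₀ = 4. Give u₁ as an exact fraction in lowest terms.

21/4

g'(u) = 2u.
g(4) = -10, g'(4) = 8, so u₁ = 4 - (-10)/8 = 21/4.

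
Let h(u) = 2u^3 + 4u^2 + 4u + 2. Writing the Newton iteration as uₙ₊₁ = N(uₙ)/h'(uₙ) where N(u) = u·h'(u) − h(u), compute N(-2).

h'(u) = 6u^2 + 8u + 4.
N(u) = u·h'(u) − h(u) = u·(6u^2 + 8u + 4) − (2u^3 + 4u^2 + 4u + 2) = 4u^3 + 4u^2 − 2.
N(-2) = −18.

−18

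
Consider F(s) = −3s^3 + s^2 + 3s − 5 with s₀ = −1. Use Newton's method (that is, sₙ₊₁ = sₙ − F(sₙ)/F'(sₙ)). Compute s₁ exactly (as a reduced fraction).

F'(s) = −9s^2 + 2s + 3.
F(−1) = −4, F'(−1) = −8, so s₁ = (−1) − (−4)/(−8) = −3/2.

−3/2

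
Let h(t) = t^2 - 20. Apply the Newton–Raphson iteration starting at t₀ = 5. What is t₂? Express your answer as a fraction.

161/36

h'(t) = 2t.
h(5) = 5, h'(5) = 10, so t₁ = 5 - 5/10 = 9/2.
h(9/2) = 1/4, h'(9/2) = 9, so t₂ = (9/2) - (1/4)/9 = 161/36.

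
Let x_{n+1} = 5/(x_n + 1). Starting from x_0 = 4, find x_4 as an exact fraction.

35/17

x_1 = 5/(4 + 1) = 1.
x_2 = 5/(1 + 1) = 5/2.
x_3 = 5/(5/2 + 1) = 10/7.
x_4 = 5/(10/7 + 1) = 35/17.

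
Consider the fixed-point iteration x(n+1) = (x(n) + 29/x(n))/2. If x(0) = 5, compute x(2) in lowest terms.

x(1) = (5 + 29/5)/2 = 27/5.
x(2) = (27/5 + 29/(27/5))/2 = 727/135.

727/135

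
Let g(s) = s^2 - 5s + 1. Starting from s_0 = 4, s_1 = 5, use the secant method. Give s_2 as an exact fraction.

g(4) = -3, g(5) = 1. s_2 = 5 - 1·(5 - 4)/(1 - (-3)) = 19/4.

19/4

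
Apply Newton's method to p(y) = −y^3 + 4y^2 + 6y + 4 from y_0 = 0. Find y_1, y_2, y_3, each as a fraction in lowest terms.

p'(y) = −3y^2 + 8y + 6.
p(0) = 4, p'(0) = 6, so y_1 = 0 − 4/6 = −2/3.
p(−2/3) = 56/27, p'(−2/3) = −2/3, so y_2 = (−2/3) − (56/27)/(−2/3) = 22/9.
p(22/9) = 20384/729, p'(22/9) = 206/27, so y_3 = (22/9) − (20384/729)/(206/27) = −3394/2781.

y_1 = −2/3, y_2 = 22/9, y_3 = −3394/2781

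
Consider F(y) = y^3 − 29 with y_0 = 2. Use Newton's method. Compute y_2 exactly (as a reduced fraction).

4303/1350

F'(y) = 3y^2.
F(2) = −21, F'(2) = 12, so y_1 = 2 − (−21)/12 = 15/4.
F(15/4) = 1519/64, F'(15/4) = 675/16, so y_2 = (15/4) − (1519/64)/(675/16) = 4303/1350.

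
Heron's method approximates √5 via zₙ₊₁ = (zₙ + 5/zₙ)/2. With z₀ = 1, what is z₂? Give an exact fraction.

7/3

z₁ = (1 + 5/1)/2 = 3.
z₂ = (3 + 5/3)/2 = 7/3.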